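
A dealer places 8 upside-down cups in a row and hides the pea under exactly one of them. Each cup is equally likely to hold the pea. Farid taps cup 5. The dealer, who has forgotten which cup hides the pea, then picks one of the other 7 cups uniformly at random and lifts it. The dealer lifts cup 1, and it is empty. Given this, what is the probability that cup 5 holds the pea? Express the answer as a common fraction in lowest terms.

1/7

Because the dealer chose which cup to lift without knowing where the pea is, the choice is independent of the prize location. Learning that cup 1 does not hold the pea simply rules out that one location and leaves the remaining 7 cups still equally likely by symmetry.
So P(the pea under cup 5) = 1/7.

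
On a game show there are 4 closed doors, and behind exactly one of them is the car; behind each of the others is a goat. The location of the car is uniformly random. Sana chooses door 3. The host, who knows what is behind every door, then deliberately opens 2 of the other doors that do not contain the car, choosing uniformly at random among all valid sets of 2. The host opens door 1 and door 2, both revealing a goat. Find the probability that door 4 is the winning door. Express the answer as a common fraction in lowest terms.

Condition on the true location of the car.
If it is behind either of doors 1 and 2 (prior 1/4 each): that door was opened and seen not to hold the prize — ruled out; weight (1/4)·0 = 0 each.
If it is behind door 3 (prior 1/4): the host has 3 equally likely choices, so probability 1/3; weight (1/4)·(1/3) = 1/12.
If it is behind door 4 (prior 1/4): the host has no choice, probability 1; weight (1/4)·1 = 1/4.
The weights sum to 1/3.
So P(the car behind door 4 | the host opened door 1 and door 2) = (1/4) / (1/3) = 3/4.

3/4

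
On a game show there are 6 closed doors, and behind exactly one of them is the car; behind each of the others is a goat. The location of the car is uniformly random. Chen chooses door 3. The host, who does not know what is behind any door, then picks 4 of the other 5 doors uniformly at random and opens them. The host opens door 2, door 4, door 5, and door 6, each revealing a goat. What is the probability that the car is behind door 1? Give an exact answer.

1/2

Apply Bayes' rule, conditioning on where the car actually is.
If it is behind either of doors 1 and 3 (prior 1/6 each): the host picks exactly this set with probability 1/5 regardless, and none is the prize; weight (1/6)·(1/5) = 1/30 each.
If it is behind any of doors 2, 4, 5, and 6 (prior 1/6 each): that door was opened and seen not to hold the prize — ruled out; weight (1/6)·0 = 0 each.
The weights sum to 1/15.
So P(the car behind door 1 | the host opened door 2, door 4, door 5, and door 6) = (1/30) / (1/15) = 1/2.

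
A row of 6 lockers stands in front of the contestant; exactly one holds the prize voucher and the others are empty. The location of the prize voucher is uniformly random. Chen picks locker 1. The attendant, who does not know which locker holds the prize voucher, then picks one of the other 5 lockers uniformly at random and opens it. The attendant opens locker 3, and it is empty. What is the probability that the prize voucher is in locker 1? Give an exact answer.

Consider each possible location of the prize voucher in turn.
If it is in any of lockers 1, 2, 4, 5, and 6 (prior 1/6 each): the attendant picks locker 3 with probability 1/5 regardless, and it is not the prize; weight (1/6)·(1/5) = 1/30 each.
If it is in locker 3 (prior 1/6): the attendant opened locker 3, so this case is ruled out; weight (1/6)·0 = 0.
The weights sum to 1/6.
So P(the prize voucher in locker 1 | the attendant opened locker 3) = (1/30) / (1/6) = 1/5.

1/5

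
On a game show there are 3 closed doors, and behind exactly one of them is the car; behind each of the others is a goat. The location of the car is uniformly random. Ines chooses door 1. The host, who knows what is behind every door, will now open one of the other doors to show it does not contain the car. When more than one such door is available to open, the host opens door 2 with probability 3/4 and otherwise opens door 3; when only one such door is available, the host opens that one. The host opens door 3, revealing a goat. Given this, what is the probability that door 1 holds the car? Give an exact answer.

Apply Bayes' rule, conditioning on where the car actually is.
If it is behind door 1 (prior 1/3): door 2 is available but not opened, probability 1/4; weight (1/3)·(1/4) = 1/12.
If it is behind door 2 (prior 1/3): only door 3 is available, probability 1; weight (1/3)·1 = 1/3.
If it is behind door 3 (prior 1/3): the host opened door 3, so this case is ruled out; weight (1/3)·0 = 0.
The weights sum to 5/12.
So P(the car behind door 1 | the host opened door 3) = (1/12) / (5/12) = 1/5.

1/5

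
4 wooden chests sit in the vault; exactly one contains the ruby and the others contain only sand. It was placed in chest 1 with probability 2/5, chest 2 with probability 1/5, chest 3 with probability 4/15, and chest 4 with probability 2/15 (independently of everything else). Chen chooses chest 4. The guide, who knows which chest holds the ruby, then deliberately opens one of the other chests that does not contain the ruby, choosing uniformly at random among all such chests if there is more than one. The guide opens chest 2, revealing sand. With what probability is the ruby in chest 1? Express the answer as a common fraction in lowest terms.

Apply Bayes' rule, conditioning on where the ruby actually is.
If it is in chest 1 (prior 2/5): the guide has 2 equally likely choices, so probability 1/2; weight (2/5)·(1/2) = 1/5.
If it is in chest 2 (prior 1/5): the guide opened chest 2, so this case is ruled out; weight (1/5)·0 = 0.
If it is in chest 3 (prior 4/15): the guide has 2 equally likely choices, so probability 1/2; weight (4/15)·(1/2) = 2/15.
If it is in chest 4 (prior 2/15): the guide has 3 equally likely choices, so probability 1/3; weight (2/15)·(1/3) = 2/45.
The weights sum to 17/45.
So P(the ruby in chest 1 | the guide opened chest 2) = (1/5) / (17/45) = 9/17.

9/17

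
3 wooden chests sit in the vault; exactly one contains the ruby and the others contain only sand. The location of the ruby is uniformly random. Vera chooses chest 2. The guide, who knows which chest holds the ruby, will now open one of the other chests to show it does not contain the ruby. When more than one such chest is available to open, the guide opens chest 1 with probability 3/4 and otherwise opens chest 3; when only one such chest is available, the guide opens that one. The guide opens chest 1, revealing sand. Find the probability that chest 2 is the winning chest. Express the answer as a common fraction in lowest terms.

3/7

Consider each possible location of the ruby in turn.
If it is in chest 1 (prior 1/3): the guide opened chest 1, so this case is ruled out; weight (1/3)·0 = 0.
If it is in chest 2 (prior 1/3): chest 1 is available, opened with probability 3/4; weight (1/3)·(3/4) = 1/4.
If it is in chest 3 (prior 1/3): only chest 1 is available, probability 1; weight (1/3)·1 = 1/3.
The weights sum to 7/12.
So P(the ruby in chest 2 | the guide opened chest 1) = (1/4) / (7/12) = 3/7.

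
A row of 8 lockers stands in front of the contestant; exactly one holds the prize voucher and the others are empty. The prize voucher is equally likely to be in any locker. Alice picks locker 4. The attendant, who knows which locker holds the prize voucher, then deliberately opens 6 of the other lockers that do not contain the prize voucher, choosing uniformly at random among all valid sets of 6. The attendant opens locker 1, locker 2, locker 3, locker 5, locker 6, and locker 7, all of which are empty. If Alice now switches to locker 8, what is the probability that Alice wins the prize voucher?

7/8

Consider each possible location of the prize voucher in turn.
If it is in any of lockers 1, 2, 3, 5, 6, and 7 (prior 1/8 each): that locker was opened and seen not to hold the prize — ruled out; weight (1/8)·0 = 0 each.
If it is in locker 4 (prior 1/8): the attendant has 7 equally likely choices, so probability 1/7; weight (1/8)·(1/7) = 1/56.
If it is in locker 8 (prior 1/8): the attendant has no choice, probability 1; weight (1/8)·1 = 1/8.
The weights sum to 1/7.
So P(the prize voucher in locker 8 | the attendant opened locker 1, locker 2, locker 3, locker 5, locker 6, and locker 7) = (1/8) / (1/7) = 7/8.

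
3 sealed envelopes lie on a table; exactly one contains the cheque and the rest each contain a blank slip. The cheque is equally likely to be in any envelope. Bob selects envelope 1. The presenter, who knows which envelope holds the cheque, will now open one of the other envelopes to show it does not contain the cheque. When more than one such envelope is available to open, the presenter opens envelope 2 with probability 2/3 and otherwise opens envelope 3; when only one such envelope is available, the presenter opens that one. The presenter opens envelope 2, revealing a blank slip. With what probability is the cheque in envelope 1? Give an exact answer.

2/5

Consider each possible location of the cheque in turn.
If it is in envelope 1 (prior 1/3): envelope 2 is available, opened with probability 2/3; weight (1/3)·(2/3) = 2/9.
If it is in envelope 2 (prior 1/3): the presenter opened envelope 2, so this case is ruled out; weight (1/3)·0 = 0.
If it is in envelope 3 (prior 1/3): only envelope 2 is available, probability 1; weight (1/3)·1 = 1/3.
The weights sum to 5/9.
So P(the cheque in envelope 1 | the presenter opened envelope 2) = (2/9) / (5/9) = 2/5.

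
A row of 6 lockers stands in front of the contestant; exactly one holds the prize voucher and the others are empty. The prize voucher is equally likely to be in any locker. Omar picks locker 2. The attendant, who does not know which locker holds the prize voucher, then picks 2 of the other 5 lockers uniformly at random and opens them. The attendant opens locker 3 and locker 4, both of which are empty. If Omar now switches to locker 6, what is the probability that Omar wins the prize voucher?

Condition on the true location of the prize voucher.
If it is in any of lockers 1, 2, 5, and 6 (prior 1/6 each): the attendant picks exactly this set with probability 1/10 regardless, and none is the prize; weight (1/6)·(1/10) = 1/60 each.
If it is in either of lockers 3 and 4 (prior 1/6 each): that locker was opened and seen not to hold the prize — ruled out; weight (1/6)·0 = 0 each.
The weights sum to 1/15.
So P(the prize voucher in locker 6 | the attendant opened locker 3 and locker 4) = (1/60) / (1/15) = 1/4.

1/4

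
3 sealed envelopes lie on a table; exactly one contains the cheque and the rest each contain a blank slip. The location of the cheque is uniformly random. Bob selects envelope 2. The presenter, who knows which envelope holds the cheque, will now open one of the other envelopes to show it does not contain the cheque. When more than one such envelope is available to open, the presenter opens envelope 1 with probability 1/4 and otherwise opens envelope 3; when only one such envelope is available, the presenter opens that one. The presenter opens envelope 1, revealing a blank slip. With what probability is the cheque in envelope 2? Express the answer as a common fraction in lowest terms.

1/5

Condition on the true location of the cheque.
If it is in envelope 1 (prior 1/3): the presenter opened envelope 1, so this case is ruled out; weight (1/3)·0 = 0.
If it is in envelope 2 (prior 1/3): envelope 1 is available, opened with probability 1/4; weight (1/3)·(1/4) = 1/12.
If it is in envelope 3 (prior 1/3): only envelope 1 is available, probability 1; weight (1/3)·1 = 1/3.
The weights sum to 5/12.
So P(the cheque in envelope 2 | the presenter opened envelope 1) = (1/12) / (5/12) = 1/5.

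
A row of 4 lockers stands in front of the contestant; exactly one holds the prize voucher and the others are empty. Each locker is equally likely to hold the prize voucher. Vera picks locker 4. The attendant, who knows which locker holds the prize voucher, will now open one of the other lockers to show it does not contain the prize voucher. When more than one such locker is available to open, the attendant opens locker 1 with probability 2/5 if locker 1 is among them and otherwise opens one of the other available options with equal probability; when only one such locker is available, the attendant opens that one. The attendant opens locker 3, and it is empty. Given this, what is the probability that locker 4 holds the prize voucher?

Condition on the true location of the prize voucher.
If it is in locker 1 (prior 1/4): locker 1 holds the prize so is unavailable; the attendant chooses uniformly among the 2 others, probability 1/2; weight (1/4)·(1/2) = 1/8.
If it is in locker 2 (prior 1/4): locker 1 is available but not opened, probability 3/5; weight (1/4)·(3/5) = 3/20.
If it is in locker 3 (prior 1/4): the attendant opened locker 3, so this case is ruled out; weight (1/4)·0 = 0.
If it is in locker 4 (prior 1/4): locker 1 is available but not opened; locker 3 gets probability (1 − 2/5)/2 = 3/10; weight (1/4)·(3/10) = 3/40.
The weights sum to 7/20.
So P(the prize voucher in locker 4 | the attendant opened locker 3) = (3/40) / (7/20) = 3/14.

3/14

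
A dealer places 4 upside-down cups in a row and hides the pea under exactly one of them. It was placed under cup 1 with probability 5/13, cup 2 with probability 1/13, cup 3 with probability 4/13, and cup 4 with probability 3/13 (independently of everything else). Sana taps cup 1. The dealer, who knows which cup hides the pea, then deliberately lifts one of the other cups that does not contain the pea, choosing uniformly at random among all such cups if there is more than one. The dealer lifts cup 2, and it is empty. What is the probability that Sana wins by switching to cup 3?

12/31

Consider each possible location of the pea in turn.
If it is under cup 1 (prior 5/13): the dealer has 3 equally likely choices, so probability 1/3; weight (5/13)·(1/3) = 5/39.
If it is under cup 2 (prior 1/13): the dealer opened cup 2, so this case is ruled out; weight (1/13)·0 = 0.
If it is under cup 3 (prior 4/13): the dealer has 2 equally likely choices, so probability 1/2; weight (4/13)·(1/2) = 2/13.
If it is under cup 4 (prior 3/13): the dealer has 2 equally likely choices, so probability 1/2; weight (3/13)·(1/2) = 3/26.
The weights sum to 31/78.
So P(the pea under cup 3 | the dealer opened cup 2) = (2/13) / (31/78) = 12/31.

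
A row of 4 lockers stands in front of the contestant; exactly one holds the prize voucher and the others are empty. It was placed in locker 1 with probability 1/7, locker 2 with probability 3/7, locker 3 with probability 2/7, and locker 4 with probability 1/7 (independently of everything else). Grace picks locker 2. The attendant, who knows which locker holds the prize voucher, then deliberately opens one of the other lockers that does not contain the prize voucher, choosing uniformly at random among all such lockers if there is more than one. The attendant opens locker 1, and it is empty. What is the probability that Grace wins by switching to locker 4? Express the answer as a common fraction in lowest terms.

Apply Bayes' rule, conditioning on where the prize voucher actually is.
If it is in locker 1 (prior 1/7): the attendant opened locker 1, so this case is ruled out; weight (1/7)·0 = 0.
If it is in locker 2 (prior 3/7): the attendant has 3 equally likely choices, so probability 1/3; weight (3/7)·(1/3) = 1/7.
If it is in locker 3 (prior 2/7): the attendant has 2 equally likely choices, so probability 1/2; weight (2/7)·(1/2) = 1/7.
If it is in locker 4 (prior 1/7): the attendant has 2 equally likely choices, so probability 1/2; weight (1/7)·(1/2) = 1/14.
The weights sum to 5/14.
So P(the prize voucher in locker 4 | the attendant opened locker 1) = (1/14) / (5/14) = 1/5.

1/5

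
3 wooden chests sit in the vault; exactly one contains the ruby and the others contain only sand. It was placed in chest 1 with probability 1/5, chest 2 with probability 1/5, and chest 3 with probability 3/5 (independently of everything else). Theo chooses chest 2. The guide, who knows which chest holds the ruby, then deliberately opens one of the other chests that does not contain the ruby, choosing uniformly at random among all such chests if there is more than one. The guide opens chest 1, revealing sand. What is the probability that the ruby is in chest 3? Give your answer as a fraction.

6/7

Consider each possible location of the ruby in turn.
If it is in chest 1 (prior 1/5): the guide opened chest 1, so this case is ruled out; weight (1/5)·0 = 0.
If it is in chest 2 (prior 1/5): the guide has 2 equally likely choices, so probability 1/2; weight (1/5)·(1/2) = 1/10.
If it is in chest 3 (prior 3/5): the guide has no choice, probability 1; weight (3/5)·1 = 3/5.
The weights sum to 7/10.
So P(the ruby in chest 3 | the guide opened chest 1) = (3/5) / (7/10) = 6/7.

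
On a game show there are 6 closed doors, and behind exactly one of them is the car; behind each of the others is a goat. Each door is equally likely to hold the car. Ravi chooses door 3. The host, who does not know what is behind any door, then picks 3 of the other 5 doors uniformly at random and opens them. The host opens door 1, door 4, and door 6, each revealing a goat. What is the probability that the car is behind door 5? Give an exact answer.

1/3

Because the host chose which doors to open without knowing where the car is, the choice is independent of the prize location. Learning that none of the 3 opened doors holds the car simply rules out those 3 locations and leaves the remaining 3 doors still equally likely by symmetry.
So P(the car behind door 5) = 1/3.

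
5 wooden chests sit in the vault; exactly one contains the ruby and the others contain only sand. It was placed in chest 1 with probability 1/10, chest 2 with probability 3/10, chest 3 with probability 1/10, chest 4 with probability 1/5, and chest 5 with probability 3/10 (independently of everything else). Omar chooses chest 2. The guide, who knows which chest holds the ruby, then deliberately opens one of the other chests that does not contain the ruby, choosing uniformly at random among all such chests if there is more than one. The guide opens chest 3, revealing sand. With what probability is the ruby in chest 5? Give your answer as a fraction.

Apply Bayes' rule, conditioning on where the ruby actually is.
If it is in chest 1 (prior 1/10): the guide has 3 equally likely choices, so probability 1/3; weight (1/10)·(1/3) = 1/30.
If it is in chest 2 (prior 3/10): the guide has 4 equally likely choices, so probability 1/4; weight (3/10)·(1/4) = 3/40.
If it is in chest 3 (prior 1/10): the guide opened chest 3, so this case is ruled out; weight (1/10)·0 = 0.
If it is in chest 4 (prior 1/5): the guide has 3 equally likely choices, so probability 1/3; weight (1/5)·(1/3) = 1/15.
If it is in chest 5 (prior 3/10): the guide has 3 equally likely choices, so probability 1/3; weight (3/10)·(1/3) = 1/10.
The weights sum to 11/40.
So P(the ruby in chest 5 | the guide opened chest 3) = (1/10) / (11/40) = 4/11.

4/11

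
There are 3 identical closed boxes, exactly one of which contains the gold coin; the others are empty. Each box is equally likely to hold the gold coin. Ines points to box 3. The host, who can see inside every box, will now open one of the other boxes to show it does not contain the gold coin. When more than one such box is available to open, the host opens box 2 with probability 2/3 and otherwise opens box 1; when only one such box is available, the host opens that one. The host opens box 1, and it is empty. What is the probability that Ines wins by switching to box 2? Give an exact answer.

3/4

Apply Bayes' rule, conditioning on where the gold coin actually is.
If it is in box 1 (prior 1/3): the host opened box 1, so this case is ruled out; weight (1/3)·0 = 0.
If it is in box 2 (prior 1/3): only box 1 is available, probability 1; weight (1/3)·1 = 1/3.
If it is in box 3 (prior 1/3): box 2 is available but not opened, probability 1/3; weight (1/3)·(1/3) = 1/9.
The weights sum to 4/9.
So P(the gold coin in box 2 | the host opened box 1) = (1/3) / (4/9) = 3/4.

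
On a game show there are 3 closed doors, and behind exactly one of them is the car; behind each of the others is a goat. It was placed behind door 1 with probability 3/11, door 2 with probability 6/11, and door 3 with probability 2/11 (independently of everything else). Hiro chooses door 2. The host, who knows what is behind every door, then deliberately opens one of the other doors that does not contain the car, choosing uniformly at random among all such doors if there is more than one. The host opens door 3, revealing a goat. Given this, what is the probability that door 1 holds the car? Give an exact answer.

Apply Bayes' rule, conditioning on where the car actually is.
If it is behind door 1 (prior 3/11): the host has no choice, probability 1; weight (3/11)·1 = 3/11.
If it is behind door 2 (prior 6/11): the host has 2 equally likely choices, so probability 1/2; weight (6/11)·(1/2) = 3/11.
If it is behind door 3 (prior 2/11): the host opened door 3, so this case is ruled out; weight (2/11)·0 = 0.
The weights sum to 6/11.
So P(the car behind door 1 | the host opened door 3) = (3/11) / (6/11) = 1/2.

1/2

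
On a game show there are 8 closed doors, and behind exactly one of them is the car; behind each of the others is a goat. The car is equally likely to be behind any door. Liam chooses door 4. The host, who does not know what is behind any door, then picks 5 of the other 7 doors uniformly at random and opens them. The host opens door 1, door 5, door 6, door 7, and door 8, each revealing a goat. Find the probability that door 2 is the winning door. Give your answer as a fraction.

Consider each possible location of the car in turn.
If it is behind any of doors 1, 5, 6, 7, and 8 (prior 1/8 each): that door was opened and seen not to hold the prize — ruled out; weight (1/8)·0 = 0 each.
If it is behind any of doors 2, 3, and 4 (prior 1/8 each): the host picks exactly this set with probability 1/21 regardless, and none is the prize; weight (1/8)·(1/21) = 1/168 each.
The weights sum to 1/56.
So P(the car behind door 2 | the host opened door 1, door 5, door 6, door 7, and door 8) = (1/168) / (1/56) = 1/3.

1/3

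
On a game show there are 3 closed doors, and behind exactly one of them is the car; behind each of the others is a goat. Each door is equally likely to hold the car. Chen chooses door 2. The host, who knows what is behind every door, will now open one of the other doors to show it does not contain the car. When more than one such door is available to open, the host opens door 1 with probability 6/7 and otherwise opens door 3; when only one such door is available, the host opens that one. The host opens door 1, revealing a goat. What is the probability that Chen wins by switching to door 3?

Condition on the true location of the car.
If it is behind door 1 (prior 1/3): the host opened door 1, so this case is ruled out; weight (1/3)·0 = 0.
If it is behind door 2 (prior 1/3): door 1 is available, opened with probability 6/7; weight (1/3)·(6/7) = 2/7.
If it is behind door 3 (prior 1/3): only door 1 is available, probability 1; weight (1/3)·1 = 1/3.
The weights sum to 13/21.
So P(the car behind door 3 | the host opened door 1) = (1/3) / (13/21) = 7/13.

7/13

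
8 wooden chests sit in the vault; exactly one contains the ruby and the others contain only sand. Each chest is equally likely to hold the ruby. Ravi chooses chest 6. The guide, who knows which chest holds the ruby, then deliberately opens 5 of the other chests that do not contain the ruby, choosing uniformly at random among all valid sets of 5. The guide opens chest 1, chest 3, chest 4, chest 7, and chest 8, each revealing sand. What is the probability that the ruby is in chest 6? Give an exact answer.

Consider each possible location of the ruby in turn.
If it is in any of chests 1, 3, 4, 7, and 8 (prior 1/8 each): that chest was opened and seen not to hold the prize — ruled out; weight (1/8)·0 = 0 each.
If it is in either of chests 2 and 5 (prior 1/8 each): the guide has 6 equally likely choices, so probability 1/6; weight (1/8)·(1/6) = 1/48 each.
If it is in chest 6 (prior 1/8): the guide has 21 equally likely choices, so probability 1/21; weight (1/8)·(1/21) = 1/168.
The weights sum to 1/21.
So P(the ruby in chest 6 | the guide opened chest 1, chest 3, chest 4, chest 7, and chest 8) = (1/168) / (1/21) = 1/8.

1/8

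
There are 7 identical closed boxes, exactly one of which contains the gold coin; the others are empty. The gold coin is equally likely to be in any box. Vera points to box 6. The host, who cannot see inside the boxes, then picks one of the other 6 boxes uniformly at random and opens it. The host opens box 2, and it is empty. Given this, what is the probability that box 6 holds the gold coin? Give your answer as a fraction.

1/6

Consider each possible location of the gold coin in turn.
If it is in any of boxes 1, 3, 4, 5, 6, and 7 (prior 1/7 each): the host picks box 2 with probability 1/6 regardless, and it is not the prize; weight (1/7)·(1/6) = 1/42 each.
If it is in box 2 (prior 1/7): the host opened box 2, so this case is ruled out; weight (1/7)·0 = 0.
The weights sum to 1/7.
So P(the gold coin in box 6 | the host opened box 2) = (1/42) / (1/7) = 1/6.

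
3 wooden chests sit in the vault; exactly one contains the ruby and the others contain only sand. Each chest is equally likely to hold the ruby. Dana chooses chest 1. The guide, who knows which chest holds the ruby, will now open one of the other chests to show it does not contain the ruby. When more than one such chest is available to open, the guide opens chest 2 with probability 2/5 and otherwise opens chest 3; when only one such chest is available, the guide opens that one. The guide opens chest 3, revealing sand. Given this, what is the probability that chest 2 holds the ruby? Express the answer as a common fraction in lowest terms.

5/8

Consider each possible location of the ruby in turn.
If it is in chest 1 (prior 1/3): chest 2 is available but not opened, probability 3/5; weight (1/3)·(3/5) = 1/5.
If it is in chest 2 (prior 1/3): only chest 3 is available, probability 1; weight (1/3)·1 = 1/3.
If it is in chest 3 (prior 1/3): the guide opened chest 3, so this case is ruled out; weight (1/3)·0 = 0.
The weights sum to 8/15.
So P(the ruby in chest 2 | the guide opened chest 3) = (1/3) / (8/15) = 5/8.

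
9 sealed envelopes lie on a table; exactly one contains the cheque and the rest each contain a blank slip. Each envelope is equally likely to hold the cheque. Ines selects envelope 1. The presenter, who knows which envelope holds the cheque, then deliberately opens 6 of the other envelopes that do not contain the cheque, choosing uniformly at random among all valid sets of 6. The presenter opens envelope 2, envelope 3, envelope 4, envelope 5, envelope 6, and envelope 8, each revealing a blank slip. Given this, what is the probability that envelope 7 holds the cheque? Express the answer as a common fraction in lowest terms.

Apply Bayes' rule, conditioning on where the cheque actually is.
If it is in envelope 1 (prior 1/9): the presenter has 28 equally likely choices, so probability 1/28; weight (1/9)·(1/28) = 1/252.
If it is in any of envelopes 2, 3, 4, 5, 6, and 8 (prior 1/9 each): that envelope was opened and seen not to hold the prize — ruled out; weight (1/9)·0 = 0 each.
If it is in either of envelopes 7 and 9 (prior 1/9 each): the presenter has 7 equally likely choices, so probability 1/7; weight (1/9)·(1/7) = 1/63 each.
The weights sum to 1/28.
So P(the cheque in envelope 7 | the presenter opened envelope 2, envelope 3, envelope 4, envelope 5, envelope 6, and envelope 8) = (1/63) / (1/28) = 4/9.

4/9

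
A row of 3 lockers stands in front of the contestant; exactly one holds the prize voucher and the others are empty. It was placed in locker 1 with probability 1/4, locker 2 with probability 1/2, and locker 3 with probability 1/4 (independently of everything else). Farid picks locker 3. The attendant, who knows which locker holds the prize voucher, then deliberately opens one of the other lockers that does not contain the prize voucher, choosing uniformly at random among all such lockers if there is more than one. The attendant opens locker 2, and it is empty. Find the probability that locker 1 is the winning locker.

2/3

Condition on the true location of the prize voucher.
If it is in locker 1 (prior 1/4): the attendant has no choice, probability 1; weight (1/4)·1 = 1/4.
If it is in locker 2 (prior 1/2): the attendant opened locker 2, so this case is ruled out; weight (1/2)·0 = 0.
If it is in locker 3 (prior 1/4): the attendant has 2 equally likely choices, so probability 1/2; weight (1/4)·(1/2) = 1/8.
The weights sum to 3/8.
So P(the prize voucher in locker 1 | the attendant opened locker 2) = (1/4) / (3/8) = 2/3.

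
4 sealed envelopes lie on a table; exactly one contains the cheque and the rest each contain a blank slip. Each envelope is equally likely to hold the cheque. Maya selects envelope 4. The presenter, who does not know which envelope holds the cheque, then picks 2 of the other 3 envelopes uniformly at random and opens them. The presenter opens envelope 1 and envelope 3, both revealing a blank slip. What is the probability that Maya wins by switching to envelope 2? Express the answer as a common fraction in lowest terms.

Because the presenter chose which envelopes to open without knowing where the cheque is, the choice is independent of the prize location. Learning that none of the 2 opened envelopes holds the cheque simply rules out those 2 locations and leaves the remaining 2 envelopes still equally likely by symmetry.
So P(the cheque in envelope 2) = 1/2.

1/2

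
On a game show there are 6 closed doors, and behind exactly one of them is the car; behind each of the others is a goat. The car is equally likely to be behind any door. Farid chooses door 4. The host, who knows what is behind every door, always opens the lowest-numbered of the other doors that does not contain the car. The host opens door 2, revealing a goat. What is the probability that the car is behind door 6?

Consider each possible location of the car in turn.
If it is behind door 1 (prior 1/6): door 2 is the lowest-numbered option available, probability 1; weight (1/6)·1 = 1/6.
If it is behind door 2 (prior 1/6): the host opened door 2, so this case is ruled out; weight (1/6)·0 = 0.
If it is behind any of doors 3, 4, 5, and 6 (prior 1/6 each): the host would have opened door 1 instead, probability 0; weight (1/6)·0 = 0 each.
The weights sum to 1/6.
So P(the car behind door 6 | the host opened door 2) = 0 / (1/6) = 0.

0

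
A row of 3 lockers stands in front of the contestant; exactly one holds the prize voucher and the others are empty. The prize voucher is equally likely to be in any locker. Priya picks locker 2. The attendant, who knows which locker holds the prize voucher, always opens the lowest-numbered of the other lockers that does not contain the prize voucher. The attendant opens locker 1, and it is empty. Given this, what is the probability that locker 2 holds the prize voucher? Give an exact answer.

Condition on the true location of the prize voucher.
If it is in locker 1 (prior 1/3): the attendant opened locker 1, so this case is ruled out; weight (1/3)·0 = 0.
If it is in either of lockers 2 and 3 (prior 1/3 each): locker 1 is the lowest-numbered option available, probability 1; weight (1/3)·1 = 1/3 each.
The weights sum to 2/3.
So P(the prize voucher in locker 2 | the attendant opened locker 1) = (1/3) / (2/3) = 1/2.

1/2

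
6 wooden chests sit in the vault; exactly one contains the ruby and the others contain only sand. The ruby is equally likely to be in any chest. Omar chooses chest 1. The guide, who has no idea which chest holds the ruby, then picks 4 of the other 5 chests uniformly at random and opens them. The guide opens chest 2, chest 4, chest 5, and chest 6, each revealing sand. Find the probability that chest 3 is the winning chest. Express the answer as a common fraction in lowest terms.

1/2

Consider each possible location of the ruby in turn.
If it is in either of chests 1 and 3 (prior 1/6 each): the guide picks exactly this set with probability 1/5 regardless, and none is the prize; weight (1/6)·(1/5) = 1/30 each.
If it is in any of chests 2, 4, 5, and 6 (prior 1/6 each): that chest was opened and seen not to hold the prize — ruled out; weight (1/6)·0 = 0 each.
The weights sum to 1/15.
So P(the ruby in chest 3 | the guide opened chest 2, chest 4, chest 5, and chest 6) = (1/30) / (1/15) = 1/2.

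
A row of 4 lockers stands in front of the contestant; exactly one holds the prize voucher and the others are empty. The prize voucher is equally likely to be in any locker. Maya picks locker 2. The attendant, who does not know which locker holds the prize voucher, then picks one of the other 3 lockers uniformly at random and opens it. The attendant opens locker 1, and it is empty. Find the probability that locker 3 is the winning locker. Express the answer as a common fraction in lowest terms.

Because the attendant chose which locker to open without knowing where the prize voucher is, the choice is independent of the prize location. Learning that locker 1 does not hold the prize voucher simply rules out that one location and leaves the remaining 3 lockers still equally likely by symmetry.
So P(the prize voucher in locker 3) = 1/3.

1/3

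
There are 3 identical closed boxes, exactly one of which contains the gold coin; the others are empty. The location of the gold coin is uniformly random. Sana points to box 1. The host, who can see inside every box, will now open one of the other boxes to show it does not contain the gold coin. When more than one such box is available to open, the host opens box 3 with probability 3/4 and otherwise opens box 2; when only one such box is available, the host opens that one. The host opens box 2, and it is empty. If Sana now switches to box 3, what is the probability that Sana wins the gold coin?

4/5

Consider each possible location of the gold coin in turn.
If it is in box 1 (prior 1/3): box 3 is available but not opened, probability 1/4; weight (1/3)·(1/4) = 1/12.
If it is in box 2 (prior 1/3): the host opened box 2, so this case is ruled out; weight (1/3)·0 = 0.
If it is in box 3 (prior 1/3): only box 2 is available, probability 1; weight (1/3)·1 = 1/3.
The weights sum to 5/12.
So P(the gold coin in box 3 | the host opened box 2) = (1/3) / (5/12) = 4/5.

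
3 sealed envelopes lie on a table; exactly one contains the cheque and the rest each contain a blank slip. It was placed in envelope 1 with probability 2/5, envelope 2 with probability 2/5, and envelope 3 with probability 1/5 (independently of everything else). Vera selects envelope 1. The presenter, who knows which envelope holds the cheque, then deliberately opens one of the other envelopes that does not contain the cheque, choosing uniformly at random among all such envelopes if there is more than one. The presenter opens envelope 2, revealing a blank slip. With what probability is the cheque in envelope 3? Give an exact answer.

1/2

Condition on the true location of the cheque.
If it is in envelope 1 (prior 2/5): the presenter has 2 equally likely choices, so probability 1/2; weight (2/5)·(1/2) = 1/5.
If it is in envelope 2 (prior 2/5): the presenter opened envelope 2, so this case is ruled out; weight (2/5)·0 = 0.
If it is in envelope 3 (prior 1/5): the presenter has no choice, probability 1; weight (1/5)·1 = 1/5.
The weights sum to 2/5.
So P(the cheque in envelope 3 | the presenter opened envelope 2) = (1/5) / (2/5) = 1/2.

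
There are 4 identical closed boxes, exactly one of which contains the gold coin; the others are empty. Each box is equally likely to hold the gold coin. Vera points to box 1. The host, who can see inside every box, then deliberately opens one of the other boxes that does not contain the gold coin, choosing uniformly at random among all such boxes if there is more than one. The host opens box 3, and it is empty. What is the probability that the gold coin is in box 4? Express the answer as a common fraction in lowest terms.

3/8

Consider each possible location of the gold coin in turn.
If it is in box 1 (prior 1/4): the host has 3 equally likely choices, so probability 1/3; weight (1/4)·(1/3) = 1/12.
If it is in either of boxes 2 and 4 (prior 1/4 each): the host has 2 equally likely choices, so probability 1/2; weight (1/4)·(1/2) = 1/8 each.
If it is in box 3 (prior 1/4): the host opened box 3, so this case is ruled out; weight (1/4)·0 = 0.
The weights sum to 1/3.
So P(the gold coin in box 4 | the host opened box 3) = (1/8) / (1/3) = 3/8.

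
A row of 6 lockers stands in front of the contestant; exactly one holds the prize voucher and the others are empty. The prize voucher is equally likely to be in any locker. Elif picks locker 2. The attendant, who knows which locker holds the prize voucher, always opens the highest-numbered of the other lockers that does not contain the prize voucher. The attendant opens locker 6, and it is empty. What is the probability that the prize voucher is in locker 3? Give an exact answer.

1/5

Consider each possible location of the prize voucher in turn.
If it is in any of lockers 1, 2, 3, 4, and 5 (prior 1/6 each): locker 6 is the highest-numbered option available, probability 1; weight (1/6)·1 = 1/6 each.
If it is in locker 6 (prior 1/6): the attendant opened locker 6, so this case is ruled out; weight (1/6)·0 = 0.
The weights sum to 5/6.
So P(the prize voucher in locker 3 | the attendant opened locker 6) = (1/6) / (5/6) = 1/5.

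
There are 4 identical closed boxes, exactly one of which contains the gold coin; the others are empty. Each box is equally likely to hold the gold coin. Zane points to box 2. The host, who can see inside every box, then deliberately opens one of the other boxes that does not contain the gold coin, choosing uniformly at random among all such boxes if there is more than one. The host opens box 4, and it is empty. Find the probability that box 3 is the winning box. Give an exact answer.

Apply Bayes' rule, conditioning on where the gold coin actually is.
If it is in either of boxes 1 and 3 (prior 1/4 each): the host has 2 equally likely choices, so probability 1/2; weight (1/4)·(1/2) = 1/8 each.
If it is in box 2 (prior 1/4): the host has 3 equally likely choices, so probability 1/3; weight (1/4)·(1/3) = 1/12.
If it is in box 4 (prior 1/4): the host opened box 4, so this case is ruled out; weight (1/4)·0 = 0.
The weights sum to 1/3.
So P(the gold coin in box 3 | the host opened box 4) = (1/8) / (1/3) = 3/8.

3/8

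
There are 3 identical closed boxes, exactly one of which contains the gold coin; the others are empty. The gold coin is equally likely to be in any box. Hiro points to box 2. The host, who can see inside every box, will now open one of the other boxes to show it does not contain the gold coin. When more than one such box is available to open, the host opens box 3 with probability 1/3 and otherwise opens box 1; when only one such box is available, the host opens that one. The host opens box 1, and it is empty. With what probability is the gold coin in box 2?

Consider each possible location of the gold coin in turn.
If it is in box 1 (prior 1/3): the host opened box 1, so this case is ruled out; weight (1/3)·0 = 0.
If it is in box 2 (prior 1/3): box 3 is available but not opened, probability 2/3; weight (1/3)·(2/3) = 2/9.
If it is in box 3 (prior 1/3): only box 1 is available, probability 1; weight (1/3)·1 = 1/3.
The weights sum to 5/9.
So P(the gold coin in box 2 | the host opened box 1) = (2/9) / (5/9) = 2/5.

2/5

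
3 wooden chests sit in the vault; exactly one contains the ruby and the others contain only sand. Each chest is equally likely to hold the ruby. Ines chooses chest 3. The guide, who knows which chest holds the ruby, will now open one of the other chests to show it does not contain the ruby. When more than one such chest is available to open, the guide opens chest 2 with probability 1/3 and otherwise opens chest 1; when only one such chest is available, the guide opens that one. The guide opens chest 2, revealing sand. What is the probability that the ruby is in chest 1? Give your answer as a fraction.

Condition on the true location of the ruby.
If it is in chest 1 (prior 1/3): only chest 2 is available, probability 1; weight (1/3)·1 = 1/3.
If it is in chest 2 (prior 1/3): the guide opened chest 2, so this case is ruled out; weight (1/3)·0 = 0.
If it is in chest 3 (prior 1/3): chest 2 is available, opened with probability 1/3; weight (1/3)·(1/3) = 1/9.
The weights sum to 4/9.
So P(the ruby in chest 1 | the guide opened chest 2) = (1/3) / (4/9) = 3/4.

3/4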